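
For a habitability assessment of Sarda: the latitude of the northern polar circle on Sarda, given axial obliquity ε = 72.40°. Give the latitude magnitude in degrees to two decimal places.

17.60°

The polar circle is the lowest latitude that experiences at least one full rotation of continuous daylight at the northern-summer solstice; it lies at |φ| = 90° − ε = 90° − 72.40° = 17.60°.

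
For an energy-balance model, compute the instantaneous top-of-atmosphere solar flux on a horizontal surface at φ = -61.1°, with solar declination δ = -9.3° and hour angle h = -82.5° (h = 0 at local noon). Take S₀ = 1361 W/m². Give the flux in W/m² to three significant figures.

277 W/m²

cos θ_z = sin φ sin δ + cos φ cos δ cos h = 0.141478 + 0.062252 = 0.203730.
Flux = S₀ · cos θ_z = 1361 × 0.203730 = 277.3 W/m².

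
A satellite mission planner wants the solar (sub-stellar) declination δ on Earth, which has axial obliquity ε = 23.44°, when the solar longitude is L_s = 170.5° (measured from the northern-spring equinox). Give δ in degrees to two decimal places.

δ = +3.76°

sin δ = sin ε · sin L_s = sin 23.44° × sin 170.5° = 0.065654.
δ = arcsin(0.065654) = +3.76°.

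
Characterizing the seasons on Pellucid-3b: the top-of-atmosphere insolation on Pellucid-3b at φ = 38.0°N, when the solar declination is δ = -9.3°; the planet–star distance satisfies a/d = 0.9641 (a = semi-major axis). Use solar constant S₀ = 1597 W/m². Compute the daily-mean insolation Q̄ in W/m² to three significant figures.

Q̄ ≈ 297 W/m²

cos H₀ = −tan(+38.0°) tan(-9.300°) = 0.1279, H₀ = 1.4425 rad.
Bracket: H₀ sin φ sin δ + cos φ cos δ sin H₀ = 1.4425×0.61566×-0.16160 + 0.78801×0.98686×0.99178 = -0.143515 + 0.771263 = 0.627748.
Inverse-square distance factor (a/d)² = 0.9641² = 0.929489.
Q̄ = (S₀/π) × 0.929489 × [bracket] = (1597/π) × 0.929489 × 0.627748 = 296.6 W/m².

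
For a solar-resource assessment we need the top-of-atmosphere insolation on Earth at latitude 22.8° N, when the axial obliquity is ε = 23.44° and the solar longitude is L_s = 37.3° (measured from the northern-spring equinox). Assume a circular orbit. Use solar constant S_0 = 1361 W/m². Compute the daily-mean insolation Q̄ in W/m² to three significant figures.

Solar declination: sin δ = sin ε · sin L_s = sin 23.44° × sin 37.3° = 0.24106, so δ = +13.949°.
cos h₀ = −tan(+22.8°) tan(+13.949°) = -0.1044, h₀ = 1.6754 rad.
Bracket: h₀ sin ϕ sin δ + cos ϕ cos δ sin h₀ = 1.6754×0.38752×0.24106 + 0.92186×0.97051×0.99453 = 0.156508 + 0.889780 = 1.046288.
Q̄ = (S_0/π) × [bracket] = (1361/π) × 1.046288 = 453.3 W/m².

Q̄ ≈ 453 W/m²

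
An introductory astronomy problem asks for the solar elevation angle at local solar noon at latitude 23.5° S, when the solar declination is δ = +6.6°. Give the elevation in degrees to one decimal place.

59.9°

At local noon the hour angle is zero, so the zenith angle equals |φ − δ| = |-23.5° − (+6.600°)| = 30.100°.
Elevation = 90° − 30.100° = 59.9°.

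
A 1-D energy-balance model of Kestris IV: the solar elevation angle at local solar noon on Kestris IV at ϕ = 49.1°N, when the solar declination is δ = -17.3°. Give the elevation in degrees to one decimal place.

23.6°

At local noon the hour angle is zero, so the zenith angle equals |ϕ − δ| = |+49.1° − (-17.300°)| = 66.400°.
Elevation = 90° − 66.400° = 23.6°.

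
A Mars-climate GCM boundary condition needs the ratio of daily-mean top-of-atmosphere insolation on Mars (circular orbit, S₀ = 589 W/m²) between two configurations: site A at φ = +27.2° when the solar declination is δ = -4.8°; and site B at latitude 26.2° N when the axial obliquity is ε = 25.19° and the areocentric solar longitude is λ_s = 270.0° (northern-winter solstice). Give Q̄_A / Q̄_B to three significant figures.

Q̄_A / Q̄_B ≈ 1.54

— Configuration A (φ=+27.2°):
cos H₀ = −tan(+27.2°) tan(-4.800°) = 0.0432, H₀ = 1.5276 rad.
Bracket: H₀ sin φ sin δ + cos φ cos δ sin H₀ = 1.5276×0.45710×-0.08368 + 0.88942×0.99649×0.99907 = -0.058431 + 0.885474 = 0.827043.
Q̄ = (S₀/π) × [bracket] = (589/π) × 0.827043 = 155.06 W/m².
— Configuration B (φ=+26.2°):
sin δ = sin 25.19° × sin 270.0° = -0.42562, so δ = -25.190°.
cos H₀ = −tan(+26.2°) tan(-25.190°) = 0.2314, H₀ = 1.3372 rad.
Bracket: H₀ sin φ sin δ + cos φ cos δ sin H₀ = 1.3372×0.44151×-0.42562 + 0.89726×0.90490×0.97285 = -0.251281 + 0.789887 = 0.538606.
Q̄ = (S₀/π) × [bracket] = (589/π) × 0.538606 = 100.98 W/m².
Ratio Q̄_A / Q̄_B = 155.06 / 100.98 = 1.536.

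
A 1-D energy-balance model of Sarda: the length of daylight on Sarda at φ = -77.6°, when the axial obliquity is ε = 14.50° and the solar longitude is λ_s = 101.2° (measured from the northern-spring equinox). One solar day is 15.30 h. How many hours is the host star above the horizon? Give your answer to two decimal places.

Solar declination: sin δ = sin ε · sin λ_s = sin 14.50° × sin 101.2° = 0.24561, so δ = +14.218°.
cos H₀ = −tan φ · tan δ = 1.1524 ≥ 1, so the host star never rises (polar night) and H₀ = 0.
Daylight = 2H₀/(2π) × 15.30 h = (0.0000/π) × 15.30 = 0.00 h.

0.00 h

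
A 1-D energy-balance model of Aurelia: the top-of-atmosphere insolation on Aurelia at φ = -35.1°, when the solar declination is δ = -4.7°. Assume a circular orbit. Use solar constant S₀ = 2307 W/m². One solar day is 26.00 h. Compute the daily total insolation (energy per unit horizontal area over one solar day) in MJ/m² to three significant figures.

61.2 MJ/m²

cos H₀ = −tan(-35.1°) tan(-4.700°) = -0.0578, H₀ = 1.6286 rad.
Bracket: H₀ sin φ sin δ + cos φ cos δ sin H₀ = 1.6286×-0.57501×-0.08194 + 0.81815×0.99664×0.99833 = 0.076734 + 0.814039 = 0.890773.
Q̄ = (S₀/π) × [bracket] = (2307/π) × 0.890773 = 654.13 W/m².
Daily total = Q̄ × 26.00 h × 3600 s/h = 654.13 × 26.00 × 3600 / 10⁶ = 61.23 MJ/m².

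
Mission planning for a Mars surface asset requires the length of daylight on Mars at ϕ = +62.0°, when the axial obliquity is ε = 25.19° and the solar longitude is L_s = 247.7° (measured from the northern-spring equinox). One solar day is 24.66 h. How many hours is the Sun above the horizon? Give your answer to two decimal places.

Solar declination: sin δ = sin ε · sin L_s = sin 25.19° × sin 247.7° = -0.39379, so δ = -23.190°.
cos h₀ = −tan ϕ · tan δ = −tan(+62.0°) × tan(-23.190°) = 0.8057, so h₀ = 0.6339 rad = 36.32°.
Daylight = 2h₀/(2π) × 24.66 h = (0.6339/π) × 24.66 = 4.98 h.

4.98 h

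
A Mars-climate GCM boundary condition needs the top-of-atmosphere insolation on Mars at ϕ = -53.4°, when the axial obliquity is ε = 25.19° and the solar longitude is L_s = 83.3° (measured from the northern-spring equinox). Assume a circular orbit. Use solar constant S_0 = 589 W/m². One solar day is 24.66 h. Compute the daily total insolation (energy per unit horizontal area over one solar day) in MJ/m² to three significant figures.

Solar declination: sin δ = sin ε · sin L_s = sin 25.19° × sin 83.3° = 0.42271, so δ = +25.006°.
cos h₀ = −tan(-53.4°) tan(+25.006°) = 0.6281, h₀ = 0.8917 rad.
Bracket: h₀ sin ϕ sin δ + cos ϕ cos δ sin h₀ = 0.8917×-0.80282×0.42271 + 0.59622×0.90626×0.77817 = -0.302607 + 0.420469 = 0.117862.
Q̄ = (S_0/π) × [bracket] = (589/π) × 0.117862 = 22.097 W/m².
Daily total = Q̄ × 24.66 h × 3600 s/h = 22.097 × 24.66 × 3600 / 10⁶ = 1.962 MJ/m².

1.96 MJ/m²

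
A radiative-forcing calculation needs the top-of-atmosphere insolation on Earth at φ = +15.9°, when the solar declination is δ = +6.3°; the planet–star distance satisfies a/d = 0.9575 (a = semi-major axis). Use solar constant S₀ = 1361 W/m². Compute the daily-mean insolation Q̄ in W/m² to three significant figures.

Q̄ ≈ 399 W/m²

cos H₀ = −tan(+15.9°) tan(+6.300°) = -0.0314, H₀ = 1.6023 rad.
Bracket: H₀ sin φ sin δ + cos φ cos δ sin H₀ = 1.6023×0.27396×0.10973 + 0.96174×0.99396×0.99951 = 0.048168 + 0.955463 = 1.003631.
Inverse-square distance factor (a/d)² = 0.9575² = 0.916806.
Q̄ = (S₀/π) × 0.916806 × [bracket] = (1361/π) × 0.916806 × 1.003631 = 398.6 W/m².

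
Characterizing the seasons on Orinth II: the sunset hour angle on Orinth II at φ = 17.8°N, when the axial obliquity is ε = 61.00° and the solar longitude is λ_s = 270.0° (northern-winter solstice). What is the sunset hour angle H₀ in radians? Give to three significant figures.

H₀ = 0.953 rad

Solar declination: sin δ = sin ε · sin λ_s = sin 61.00° × sin 270.0° = -0.87462, so δ = -61.000°.
cos H₀ = −tan φ · tan δ = −tan(+17.8°) × tan(-61.000°) = 0.5792, so H₀ = 0.9530 rad = 54.60°.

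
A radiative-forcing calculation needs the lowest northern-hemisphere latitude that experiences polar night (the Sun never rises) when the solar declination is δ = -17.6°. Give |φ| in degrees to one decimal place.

|φ| = 72.4°

Polar night requires cos H₀ = −tan φ tan δ ≥ 1, i.e. tan φ tan δ ≤ −1.
The boundary is |tan φ| · |tan δ| = 1, so |φ| = 90° − |δ| = 90° − 17.6° = 72.4° in the northern hemisphere.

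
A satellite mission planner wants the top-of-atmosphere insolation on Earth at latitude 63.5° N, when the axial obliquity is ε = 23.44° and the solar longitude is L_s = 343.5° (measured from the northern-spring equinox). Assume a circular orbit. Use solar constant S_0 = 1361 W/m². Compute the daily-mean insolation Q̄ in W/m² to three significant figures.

Solar declination: sin δ = sin ε · sin L_s = sin 23.44° × sin 343.5° = -0.11298, so δ = -6.487°.
cos h₀ = −tan(+63.5°) tan(-6.487°) = 0.2281, h₀ = 1.3407 rad.
Bracket: h₀ sin ϕ sin δ + cos ϕ cos δ sin h₀ = 1.3407×0.89493×-0.11298 + 0.44620×0.99360×0.97365 = -0.135557 + 0.431662 = 0.296105.
Q̄ = (S_0/π) × [bracket] = (1361/π) × 0.296105 = 128.3 W/m².

Q̄ ≈ 128 W/m²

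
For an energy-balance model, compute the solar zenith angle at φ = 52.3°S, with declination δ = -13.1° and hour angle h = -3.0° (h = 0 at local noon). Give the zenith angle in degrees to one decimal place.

θ_z = 39.3°

cos θ_z = sin φ sin δ + cos φ cos δ cos h = 0.179332 + 0.594796 = 0.774128.
θ_z = arccos(0.774128) = 39.3°.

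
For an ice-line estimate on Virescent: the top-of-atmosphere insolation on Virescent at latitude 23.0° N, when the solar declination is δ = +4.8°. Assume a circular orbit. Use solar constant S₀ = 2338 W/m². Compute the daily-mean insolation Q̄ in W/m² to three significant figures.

cos H₀ = −tan(+23.0°) tan(+4.800°) = -0.0356, H₀ = 1.6064 rad.
Bracket: H₀ sin φ sin δ + cos φ cos δ sin H₀ = 1.6064×0.39073×0.08368 + 0.92050×0.99649×0.99936 = 0.052523 + 0.916682 = 0.969205.
Q̄ = (S₀/π) × [bracket] = (2338/π) × 0.969205 = 721.3 W/m².

Q̄ ≈ 721 W/m²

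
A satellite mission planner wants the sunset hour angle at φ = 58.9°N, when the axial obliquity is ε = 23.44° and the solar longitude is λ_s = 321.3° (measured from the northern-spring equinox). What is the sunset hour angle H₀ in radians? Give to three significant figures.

H₀ = 1.13 rad

Solar declination: sin δ = sin ε · sin λ_s = sin 23.44° × sin 321.3° = -0.24871, so δ = -14.401°.
cos H₀ = −tan φ · tan δ = −tan(+58.9°) × tan(-14.401°) = 0.4257, so H₀ = 1.1311 rad = 64.81°.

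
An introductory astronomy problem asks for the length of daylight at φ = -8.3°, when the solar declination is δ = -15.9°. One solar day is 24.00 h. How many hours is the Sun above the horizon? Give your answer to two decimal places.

12.32 h

cos H₀ = −tan φ · tan δ = −tan(-8.3°) × tan(-15.900°) = -0.0416, so H₀ = 1.6124 rad = 92.38°.
Daylight = 2H₀/(2π) × 24.00 h = (1.6124/π) × 24.00 = 12.32 h.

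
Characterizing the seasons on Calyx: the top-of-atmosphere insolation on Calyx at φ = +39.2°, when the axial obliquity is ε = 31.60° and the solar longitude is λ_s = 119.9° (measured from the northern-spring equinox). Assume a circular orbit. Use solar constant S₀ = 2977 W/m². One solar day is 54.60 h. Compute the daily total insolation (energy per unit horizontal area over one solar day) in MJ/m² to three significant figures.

Solar declination: sin δ = sin ε · sin λ_s = sin 31.60° × sin 119.9° = 0.45424, so δ = +27.016°.
cos H₀ = −tan(+39.2°) tan(+27.016°) = -0.4158, H₀ = 1.9997 rad.
Bracket: H₀ sin φ sin δ + cos φ cos δ sin H₀ = 1.9997×0.63203×0.45424 + 0.77494×0.89088×0.90943 = 0.574100 + 0.627851 = 1.201951.
Q̄ = (S₀/π) × [bracket] = (2977/π) × 1.201951 = 1139.0 W/m².
Daily total = Q̄ × 54.60 h × 3600 s/h = 1139.0 × 54.60 × 3600 / 10⁶ = 223.9 MJ/m².

224 MJ/m²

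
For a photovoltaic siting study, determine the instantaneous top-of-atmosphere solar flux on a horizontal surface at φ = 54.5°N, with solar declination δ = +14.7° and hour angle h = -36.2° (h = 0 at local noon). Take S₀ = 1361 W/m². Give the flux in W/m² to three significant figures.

cos θ_z = sin φ sin δ + cos φ cos δ cos h = 0.206588 + 0.453266 = 0.659854.
Flux = S₀ · cos θ_z = 1361 × 0.659854 = 898.1 W/m².

898 W/m²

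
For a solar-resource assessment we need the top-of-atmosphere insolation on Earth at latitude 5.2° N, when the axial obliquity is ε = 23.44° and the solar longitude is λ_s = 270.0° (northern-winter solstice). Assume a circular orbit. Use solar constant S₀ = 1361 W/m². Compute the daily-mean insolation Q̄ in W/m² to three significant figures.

Solar declination: sin δ = sin ε · sin λ_s = sin 23.44° × sin 270.0° = -0.39779, so δ = -23.440°.
cos H₀ = −tan(+5.2°) tan(-23.440°) = 0.0395, H₀ = 1.5313 rad.
Bracket: H₀ sin φ sin δ + cos φ cos δ sin H₀ = 1.5313×0.09063×-0.39779 + 0.99588×0.91748×0.99922 = -0.055206 + 0.912987 = 0.857781.
Q̄ = (S₀/π) × [bracket] = (1361/π) × 0.857781 = 371.6 W/m².

Q̄ ≈ 372 W/m²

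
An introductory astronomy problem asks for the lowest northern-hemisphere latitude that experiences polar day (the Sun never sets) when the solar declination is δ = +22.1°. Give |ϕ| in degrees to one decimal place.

|ϕ| = 67.9°

Polar day requires cos h₀ = −tan ϕ tan δ ≤ −1, i.e. tan ϕ tan δ ≥ 1.
The boundary is |tan ϕ| · |tan δ| = 1, so |ϕ| = 90° − |δ| = 90° − 22.1° = 67.9° in the northern hemisphere.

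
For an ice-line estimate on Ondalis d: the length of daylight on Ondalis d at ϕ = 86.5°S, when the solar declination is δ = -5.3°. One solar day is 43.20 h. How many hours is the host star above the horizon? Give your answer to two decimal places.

Sunrise equation: cos h₀ = −tan ϕ · tan δ = -1.5167 ≤ −1, so the host star never sets (polar day) and h₀ = π.
Daylight = 2h₀/(2π) × 43.20 h = (3.1416/π) × 43.20 = 43.20 h.

43.20 h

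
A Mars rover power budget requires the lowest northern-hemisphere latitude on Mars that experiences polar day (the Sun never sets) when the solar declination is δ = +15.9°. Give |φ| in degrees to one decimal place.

|φ| = 74.1°

Polar day requires cos H₀ = −tan φ tan δ ≤ −1, i.e. tan φ tan δ ≥ 1.
The boundary is |tan φ| · |tan δ| = 1, so |φ| = 90° − |δ| = 90° − 15.9° = 74.1° in the northern hemisphere.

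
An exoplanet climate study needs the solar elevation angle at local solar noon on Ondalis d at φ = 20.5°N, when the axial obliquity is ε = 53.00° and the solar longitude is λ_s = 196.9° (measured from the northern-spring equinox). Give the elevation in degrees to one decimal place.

56.1°

Solar declination: sin δ = sin ε · sin λ_s = sin 53.00° × sin 196.9° = -0.23217, so δ = -13.425°.
At local noon the hour angle is zero, so the zenith angle equals |φ − δ| = |+20.5° − (-13.425°)| = 33.925°.
Elevation = 90° − 33.925° = 56.1°.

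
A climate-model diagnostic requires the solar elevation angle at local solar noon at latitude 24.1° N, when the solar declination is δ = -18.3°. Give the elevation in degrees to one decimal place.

47.6°

At local noon the hour angle is zero, so the zenith angle equals |φ − δ| = |+24.1° − (-18.300°)| = 42.400°.
Elevation = 90° − 42.400° = 47.6°.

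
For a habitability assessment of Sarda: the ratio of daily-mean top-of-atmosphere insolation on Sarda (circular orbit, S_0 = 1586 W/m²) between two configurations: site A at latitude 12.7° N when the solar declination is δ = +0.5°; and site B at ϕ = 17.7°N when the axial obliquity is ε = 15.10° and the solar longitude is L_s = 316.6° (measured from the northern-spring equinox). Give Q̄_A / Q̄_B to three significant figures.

— Configuration A (ϕ=+12.7°):
cos h₀ = −tan(+12.7°) tan(+0.500°) = -0.0020, h₀ = 1.5728 rad.
Bracket: h₀ sin ϕ sin δ + cos ϕ cos δ sin h₀ = 1.5728×0.21985×0.00873 + 0.97553×0.99996×1.00000 = 0.003019 + 0.975491 = 0.978510.
Q̄ = (S_0/π) × [bracket] = (1586/π) × 0.978510 = 493.99 W/m².
— Configuration B (ϕ=+17.7°):
Solar declination: sin δ = sin ε · sin L_s = sin 15.10° × sin 316.6° = -0.17899, so δ = -10.311°.
cos h₀ = −tan(+17.7°) tan(-10.311°) = 0.0581, h₀ = 1.5127 rad.
Bracket: h₀ sin ϕ sin δ + cos ϕ cos δ sin h₀ = 1.5127×0.30403×-0.17899 + 0.95266×0.98385×0.99831 = -0.082319 + 0.935691 = 0.853372.
Q̄ = (S_0/π) × [bracket] = (1586/π) × 0.853372 = 430.82 W/m².
Ratio Q̄_A / Q̄_B = 493.99 / 430.82 = 1.147.

Q̄_A / Q̄_B ≈ 1.15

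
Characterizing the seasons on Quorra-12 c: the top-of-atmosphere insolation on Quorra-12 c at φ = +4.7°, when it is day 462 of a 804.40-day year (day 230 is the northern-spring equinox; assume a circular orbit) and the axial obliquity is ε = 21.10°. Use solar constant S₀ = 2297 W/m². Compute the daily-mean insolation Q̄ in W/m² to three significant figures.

Q̄ ≈ 716 W/m²

Solar longitude: λ_s = 360° × (462 − 230)/804.40 = 103.829°.
sin δ = sin 21.10° × sin 103.829° = 0.34956, so δ = +20.461°.
cos H₀ = −tan(+4.7°) tan(+20.461°) = -0.0307, H₀ = 1.6015 rad.
Bracket: H₀ sin φ sin δ + cos φ cos δ sin H₀ = 1.6015×0.08194×0.34956 + 0.99664×0.93691×0.99953 = 0.045872 + 0.933323 = 0.979195.
Q̄ = (S₀/π) × [bracket] = (2297/π) × 0.979195 = 715.9 W/m².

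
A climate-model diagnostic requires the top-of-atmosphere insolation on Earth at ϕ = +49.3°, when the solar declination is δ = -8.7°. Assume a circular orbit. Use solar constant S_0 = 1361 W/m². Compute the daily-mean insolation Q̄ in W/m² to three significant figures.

Q̄ ≈ 206 W/m²

cos h₀ = −tan(+49.3°) tan(-8.700°) = 0.1779, h₀ = 1.3919 rad.
Bracket: h₀ sin ϕ sin δ + cos ϕ cos δ sin h₀ = 1.3919×0.75813×-0.15126 + 0.65210×0.98849×0.98405 = -0.159616 + 0.634313 = 0.474697.
Q̄ = (S_0/π) × [bracket] = (1361/π) × 0.474697 = 205.6 W/m².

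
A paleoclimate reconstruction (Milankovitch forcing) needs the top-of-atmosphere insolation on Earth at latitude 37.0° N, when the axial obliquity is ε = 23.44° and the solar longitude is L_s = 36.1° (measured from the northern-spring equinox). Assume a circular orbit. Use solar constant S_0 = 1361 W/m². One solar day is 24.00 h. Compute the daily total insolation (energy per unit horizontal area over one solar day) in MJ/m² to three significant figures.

37.8 MJ/m²

Solar declination: sin δ = sin ε · sin L_s = sin 23.44° × sin 36.1° = 0.23438, so δ = +13.555°.
cos h₀ = −tan(+37.0°) tan(+13.555°) = -0.1817, h₀ = 1.7535 rad.
Bracket: h₀ sin ϕ sin δ + cos ϕ cos δ sin h₀ = 1.7535×0.60182×0.23438 + 0.79864×0.97215×0.98336 = 0.247339 + 0.763479 = 1.010818.
Q̄ = (S_0/π) × [bracket] = (1361/π) × 1.010818 = 437.91 W/m².
Daily total = Q̄ × 24.00 h × 3600 s/h = 437.91 × 24.00 × 3600 / 10⁶ = 37.84 MJ/m².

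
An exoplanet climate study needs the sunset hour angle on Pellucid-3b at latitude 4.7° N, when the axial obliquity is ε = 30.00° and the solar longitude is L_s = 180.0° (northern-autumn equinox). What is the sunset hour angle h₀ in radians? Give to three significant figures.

h₀ = 1.57 rad

Solar declination: sin δ = sin ε · sin L_s = sin 30.00° × sin 180.0° = 0.00000, so δ = +0.000°.
cos h₀ = −tan ϕ · tan δ = −tan(+4.7°) × tan(+0.000°) = -0.0000, so h₀ = 1.5708 rad = 90.00°.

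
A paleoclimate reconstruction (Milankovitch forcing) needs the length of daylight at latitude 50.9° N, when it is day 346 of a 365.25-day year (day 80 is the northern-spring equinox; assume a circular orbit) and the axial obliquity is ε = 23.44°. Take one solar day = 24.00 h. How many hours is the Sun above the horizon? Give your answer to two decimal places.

7.75 h

Solar longitude: λ_s = 360° × (346 − 80)/365.25 = 262.177°.
sin δ = sin 23.44° × sin 262.177° = -0.39409, so δ = -23.209°.
cos H₀ = −tan φ · tan δ = −tan(+50.9°) × tan(-23.209°) = 0.5276, so H₀ = 1.0150 rad = 58.16°.
Daylight = 2H₀/(2π) × 24.00 h = (1.0150/π) × 24.00 = 7.75 h.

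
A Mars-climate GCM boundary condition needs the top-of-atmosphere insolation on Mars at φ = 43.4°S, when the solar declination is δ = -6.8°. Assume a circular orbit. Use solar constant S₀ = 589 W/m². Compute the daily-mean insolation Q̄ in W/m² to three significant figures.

cos H₀ = −tan(-43.4°) tan(-6.800°) = -0.1128, H₀ = 1.6838 rad.
Bracket: H₀ sin φ sin δ + cos φ cos δ sin H₀ = 1.6838×-0.68709×-0.11840 + 0.72657×0.99297×0.99362 = 0.136980 + 0.716859 = 0.853839.
Q̄ = (S₀/π) × [bracket] = (589/π) × 0.853839 = 160.1 W/m².

Q̄ ≈ 160 W/m²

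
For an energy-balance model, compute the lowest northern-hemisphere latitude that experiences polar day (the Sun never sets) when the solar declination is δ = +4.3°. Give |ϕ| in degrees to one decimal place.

Polar day requires cos h₀ = −tan ϕ tan δ ≤ −1, i.e. tan ϕ tan δ ≥ 1.
The boundary is |tan ϕ| · |tan δ| = 1, so |ϕ| = 90° − |δ| = 90° − 4.3° = 85.7° in the northern hemisphere.

|ϕ| = 85.7°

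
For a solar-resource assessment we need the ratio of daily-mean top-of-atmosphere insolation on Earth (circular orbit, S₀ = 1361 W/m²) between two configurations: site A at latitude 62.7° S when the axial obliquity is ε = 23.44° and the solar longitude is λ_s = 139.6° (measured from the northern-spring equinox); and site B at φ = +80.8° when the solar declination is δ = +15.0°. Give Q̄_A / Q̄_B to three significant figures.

— Configuration A (φ=-62.7°):
Solar declination: sin δ = sin ε · sin λ_s = sin 23.44° × sin 139.6° = 0.25781, so δ = +14.940°.
cos H₀ = −tan(-62.7°) tan(+14.940°) = 0.5170, H₀ = 1.0275 rad.
Bracket: H₀ sin φ sin δ + cos φ cos δ sin H₀ = 1.0275×-0.88862×0.25781 + 0.45865×0.96619×0.85600 = -0.235395 + 0.379330 = 0.143935.
Q̄ = (S₀/π) × [bracket] = (1361/π) × 0.143935 = 62.355 W/m².
— Configuration B (φ=+80.8°):
cos H₀ = −tan(+80.8°) tan(+15.000°) = -1.6544 ≤ −1 ⇒ polar day, H₀ = π.
Bracket: H₀ sin φ sin δ + cos φ cos δ sin H₀ = 3.1416×0.98714×0.25882 + 0.15988×0.96593×0.00000 = 0.802652 + 0.000000 = 0.802652.
Q̄ = (S₀/π) × [bracket] = (1361/π) × 0.802652 = 347.72 W/m².
Ratio Q̄_A / Q̄_B = 62.355 / 347.72 = 0.1793.

Q̄_A / Q̄_B ≈ 0.179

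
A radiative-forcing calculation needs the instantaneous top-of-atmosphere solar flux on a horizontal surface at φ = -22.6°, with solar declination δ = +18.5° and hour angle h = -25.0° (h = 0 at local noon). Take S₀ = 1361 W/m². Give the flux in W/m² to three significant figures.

cos θ_z = sin φ sin δ + cos φ cos δ cos h = -0.121939 + 0.793474 = 0.671535.
Flux = S₀ · cos θ_z = 1361 × 0.671535 = 914.0 W/m².

914 W/m²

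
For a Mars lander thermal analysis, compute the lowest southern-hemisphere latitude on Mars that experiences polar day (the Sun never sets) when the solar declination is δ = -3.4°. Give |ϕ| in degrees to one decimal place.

Polar day requires cos h₀ = −tan ϕ tan δ ≤ −1, i.e. tan ϕ tan δ ≥ 1.
The boundary is |tan ϕ| · |tan δ| = 1, so |ϕ| = 90° − |δ| = 90° − 3.4° = 86.6° in the southern hemisphere.

|ϕ| = 86.6°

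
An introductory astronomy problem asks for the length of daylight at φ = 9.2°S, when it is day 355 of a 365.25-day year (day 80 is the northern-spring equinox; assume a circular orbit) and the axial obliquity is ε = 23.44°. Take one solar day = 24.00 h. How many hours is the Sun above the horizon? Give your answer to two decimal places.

12.54 h

Solar longitude: λ_s = 360° × (355 − 80)/365.25 = 271.047°.
sin δ = sin 23.44° × sin 271.047° = -0.39772, so δ = -23.436°.
cos H₀ = −tan φ · tan δ = −tan(-9.2°) × tan(-23.436°) = -0.0702, so H₀ = 1.6411 rad = 94.03°.
Daylight = 2H₀/(2π) × 24.00 h = (1.6411/π) × 24.00 = 12.54 h.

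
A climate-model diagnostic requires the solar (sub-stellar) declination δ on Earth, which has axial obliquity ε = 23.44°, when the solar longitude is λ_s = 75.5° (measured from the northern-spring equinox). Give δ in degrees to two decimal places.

sin δ = sin ε · sin λ_s = sin 23.44° × sin 75.5° = 0.385118.
δ = arcsin(0.385118) = +22.65°.

δ = +22.65°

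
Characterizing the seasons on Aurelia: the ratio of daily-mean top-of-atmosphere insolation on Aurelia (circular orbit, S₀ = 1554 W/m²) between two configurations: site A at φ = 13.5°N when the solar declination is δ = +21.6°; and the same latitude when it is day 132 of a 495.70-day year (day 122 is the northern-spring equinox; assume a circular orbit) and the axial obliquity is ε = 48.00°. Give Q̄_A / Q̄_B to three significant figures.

Q̄_A / Q̄_B ≈ 1.04

— Configuration A (φ=+13.5°):
cos H₀ = −tan(+13.5°) tan(+21.600°) = -0.0951, H₀ = 1.6660 rad.
Bracket: H₀ sin φ sin δ + cos φ cos δ sin H₀ = 1.6660×0.23345×0.36812 + 0.97237×0.92978×0.99547 = 0.143172 + 0.899995 = 1.043167.
Q̄ = (S₀/π) × [bracket] = (1554/π) × 1.043167 = 516.01 W/m².
— Configuration B (φ=+13.5°):
Solar longitude: λ_s = 360° × (132 − 122)/495.70 = 7.262°.
sin δ = sin 48.00° × sin 7.262° = 0.09394, so δ = +5.391°.
cos H₀ = −tan(+13.5°) tan(+5.391°) = -0.0227, H₀ = 1.5935 rad.
Bracket: H₀ sin φ sin δ + cos φ cos δ sin H₀ = 1.5935×0.23345×0.09394 + 0.97237×0.99558×0.99974 = 0.034946 + 0.967820 = 1.002766.
Q̄ = (S₀/π) × [bracket] = (1554/π) × 1.002766 = 496.02 W/m².
Ratio Q̄_A / Q̄_B = 516.01 / 496.02 = 1.040.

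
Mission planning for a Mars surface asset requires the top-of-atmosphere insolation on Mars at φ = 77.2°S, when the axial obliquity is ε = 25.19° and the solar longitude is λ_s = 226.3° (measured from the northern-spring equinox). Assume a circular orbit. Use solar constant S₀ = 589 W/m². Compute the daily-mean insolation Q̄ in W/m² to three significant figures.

Solar declination: sin δ = sin ε · sin λ_s = sin 25.19° × sin 226.3° = -0.30771, so δ = -17.921°.
cos H₀ = −tan(-77.2°) tan(-17.921°) = -1.4235 ≤ −1 ⇒ polar day, H₀ = π.
Bracket: H₀ sin φ sin δ + cos φ cos δ sin H₀ = 3.1416×-0.97515×-0.30771 + 0.22155×0.95148×0.00000 = 0.942679 + 0.000000 = 0.942679.
Q̄ = (S₀/π) × [bracket] = (589/π) × 0.942679 = 176.7 W/m².

Q̄ ≈ 177 W/m²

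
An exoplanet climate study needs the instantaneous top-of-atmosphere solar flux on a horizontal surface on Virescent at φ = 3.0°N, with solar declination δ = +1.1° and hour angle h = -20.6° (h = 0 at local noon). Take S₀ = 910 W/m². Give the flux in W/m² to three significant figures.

851 W/m²

cos θ_z = sin φ sin δ + cos φ cos δ cos h = 0.001005 + 0.934604 = 0.935609.
Flux = S₀ · cos θ_z = 910 × 0.935609 = 851.4 W/m².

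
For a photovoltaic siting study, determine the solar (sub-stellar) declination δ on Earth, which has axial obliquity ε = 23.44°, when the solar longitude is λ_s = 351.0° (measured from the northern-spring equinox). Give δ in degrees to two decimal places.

δ = -3.57°

sin δ = sin ε · sin λ_s = sin 23.44° × sin 351.0° = -0.062228.
δ = arcsin(-0.062228) = -3.57°.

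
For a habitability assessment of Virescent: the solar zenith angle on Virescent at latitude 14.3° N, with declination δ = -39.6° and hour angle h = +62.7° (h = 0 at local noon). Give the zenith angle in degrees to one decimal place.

cos θ_z = sin φ sin δ + cos φ cos δ cos h = -0.157443 + 0.342446 = 0.185003.
θ_z = arccos(0.185003) = 79.3°.

θ_z = 79.3°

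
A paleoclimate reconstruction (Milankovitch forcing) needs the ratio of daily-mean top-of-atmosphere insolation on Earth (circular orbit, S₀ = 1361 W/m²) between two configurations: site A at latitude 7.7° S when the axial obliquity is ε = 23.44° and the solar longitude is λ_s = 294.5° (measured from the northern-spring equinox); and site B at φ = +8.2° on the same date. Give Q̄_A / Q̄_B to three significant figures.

— Configuration A (φ=-7.7°):
Solar declination: sin δ = sin ε · sin λ_s = sin 23.44° × sin 294.5° = -0.36197, so δ = -21.221°.
cos H₀ = −tan(-7.7°) tan(-21.221°) = -0.0525, H₀ = 1.6233 rad.
Bracket: H₀ sin φ sin δ + cos φ cos δ sin H₀ = 1.6233×-0.13399×-0.36197 + 0.99098×0.93219×0.99862 = 0.078731 + 0.922507 = 1.001238.
Q̄ = (S₀/π) × [bracket] = (1361/π) × 1.001238 = 433.76 W/m².
— Configuration B (φ=+8.2°):
cos H₀ = −tan(+8.2°) tan(-21.221°) = 0.0560, H₀ = 1.5148 rad.
Bracket: H₀ sin φ sin δ + cos φ cos δ sin H₀ = 1.5148×0.14263×-0.36197 + 0.98978×0.93219×0.99843 = -0.078206 + 0.921214 = 0.843008.
Q̄ = (S₀/π) × [bracket] = (1361/π) × 0.843008 = 365.21 W/m².
Ratio Q̄_A / Q̄_B = 433.76 / 365.21 = 1.188.

Q̄_A / Q̄_B ≈ 1.19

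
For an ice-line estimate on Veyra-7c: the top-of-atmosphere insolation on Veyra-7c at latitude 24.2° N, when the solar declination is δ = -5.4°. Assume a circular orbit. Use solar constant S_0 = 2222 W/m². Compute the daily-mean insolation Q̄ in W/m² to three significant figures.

cos h₀ = −tan(+24.2°) tan(-5.400°) = 0.0425, h₀ = 1.5283 rad.
Bracket: h₀ sin ϕ sin δ + cos ϕ cos δ sin h₀ = 1.5283×0.40992×-0.09411 + 0.91212×0.99556×0.99910 = -0.058958 + 0.907253 = 0.848295.
Q̄ = (S_0/π) × [bracket] = (2222/π) × 0.848295 = 600.0 W/m².

Q̄ ≈ 600 W/m²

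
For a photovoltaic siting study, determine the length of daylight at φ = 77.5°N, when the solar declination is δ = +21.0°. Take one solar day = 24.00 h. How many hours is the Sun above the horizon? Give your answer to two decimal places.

24.00 h

Sunrise equation: cos H₀ = −tan φ · tan δ = -1.7315 ≤ −1, so the Sun never sets (polar day) and H₀ = π.
Daylight = 2H₀/(2π) × 24.00 h = (3.1416/π) × 24.00 = 24.00 h.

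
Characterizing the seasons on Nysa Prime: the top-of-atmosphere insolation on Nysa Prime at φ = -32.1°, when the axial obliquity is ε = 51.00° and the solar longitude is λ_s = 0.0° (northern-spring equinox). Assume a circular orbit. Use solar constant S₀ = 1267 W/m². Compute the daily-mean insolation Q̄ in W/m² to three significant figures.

Solar declination: sin δ = sin ε · sin λ_s = sin 51.00° × sin 0.0° = 0.00000, so δ = +0.000°.
cos H₀ = −tan(-32.1°) tan(+0.000°) = 0.0000, H₀ = 1.5708 rad.
Bracket: H₀ sin φ sin δ + cos φ cos δ sin H₀ = 1.5708×-0.53140×0.00000 + 0.84712×1.00000×1.00000 = -0.000000 + 0.847120 = 0.847120.
Q̄ = (S₀/π) × [bracket] = (1267/π) × 0.847120 = 341.6 W/m².

Q̄ ≈ 342 W/m²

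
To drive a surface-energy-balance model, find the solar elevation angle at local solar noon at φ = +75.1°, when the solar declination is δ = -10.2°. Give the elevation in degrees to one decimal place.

At local noon the hour angle is zero, so the zenith angle equals |φ − δ| = |+75.1° − (-10.200°)| = 85.300°.
Elevation = 90° − 85.300° = 4.7°.

4.7°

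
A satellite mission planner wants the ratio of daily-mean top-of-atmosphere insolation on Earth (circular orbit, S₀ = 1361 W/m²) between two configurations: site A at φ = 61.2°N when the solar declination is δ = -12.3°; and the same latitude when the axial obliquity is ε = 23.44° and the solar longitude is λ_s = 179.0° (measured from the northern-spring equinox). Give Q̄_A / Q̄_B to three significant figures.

— Configuration A (φ=+61.2°):
cos H₀ = −tan(+61.2°) tan(-12.300°) = 0.3966, H₀ = 1.1630 rad.
Bracket: H₀ sin φ sin δ + cos φ cos δ sin H₀ = 1.1630×0.87631×-0.21303 + 0.48175×0.97705×0.91799 = -0.217109 + 0.432092 = 0.214983.
Q̄ = (S₀/π) × [bracket] = (1361/π) × 0.214983 = 93.135 W/m².
— Configuration B (φ=+61.2°):
Solar declination: sin δ = sin ε · sin λ_s = sin 23.44° × sin 179.0° = 0.00694, so δ = +0.398°.
cos H₀ = −tan(+61.2°) tan(+0.398°) = -0.0126, H₀ = 1.5834 rad.
Bracket: H₀ sin φ sin δ + cos φ cos δ sin H₀ = 1.5834×0.87631×0.00694 + 0.48175×0.99998×0.99992 = 0.009630 + 0.481702 = 0.491332.
Q̄ = (S₀/π) × [bracket] = (1361/π) × 0.491332 = 212.85 W/m².
Ratio Q̄_A / Q̄_B = 93.135 / 212.85 = 0.4376.

Q̄_A / Q̄_B ≈ 0.438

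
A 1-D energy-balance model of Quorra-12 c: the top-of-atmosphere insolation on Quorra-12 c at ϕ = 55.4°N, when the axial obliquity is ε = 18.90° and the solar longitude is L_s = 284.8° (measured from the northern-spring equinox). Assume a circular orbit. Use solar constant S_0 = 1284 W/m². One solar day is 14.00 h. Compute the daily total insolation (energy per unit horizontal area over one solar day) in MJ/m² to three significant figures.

4.06 MJ/m²

Solar declination: sin δ = sin ε · sin L_s = sin 18.90° × sin 284.8° = -0.31317, so δ = -18.250°.
cos h₀ = −tan(+55.4°) tan(-18.250°) = 0.4780, h₀ = 1.0724 rad.
Bracket: h₀ sin ϕ sin δ + cos ϕ cos δ sin h₀ = 1.0724×0.82314×-0.31317 + 0.56784×0.94970×0.87835 = -0.276446 + 0.473675 = 0.197229.
Q̄ = (S_0/π) × [bracket] = (1284/π) × 0.197229 = 80.609 W/m².
Daily total = Q̄ × 14.00 h × 3600 s/h = 80.609 × 14.00 × 3600 / 10⁶ = 4.063 MJ/m².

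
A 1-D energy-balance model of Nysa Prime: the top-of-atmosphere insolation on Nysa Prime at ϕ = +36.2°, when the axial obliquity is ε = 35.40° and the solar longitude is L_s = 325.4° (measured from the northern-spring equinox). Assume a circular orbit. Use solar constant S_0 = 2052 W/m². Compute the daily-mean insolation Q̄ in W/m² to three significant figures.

Solar declination: sin δ = sin ε · sin L_s = sin 35.40° × sin 325.4° = -0.32894, so δ = -19.205°.
cos h₀ = −tan(+36.2°) tan(-19.205°) = 0.2549, h₀ = 1.3130 rad.
Bracket: h₀ sin ϕ sin δ + cos ϕ cos δ sin h₀ = 1.3130×0.59061×-0.32894 + 0.80696×0.94435×0.96696 = -0.255083 + 0.736874 = 0.481791.
Q̄ = (S_0/π) × [bracket] = (2052/π) × 0.481791 = 314.7 W/m².

Q̄ ≈ 315 W/m²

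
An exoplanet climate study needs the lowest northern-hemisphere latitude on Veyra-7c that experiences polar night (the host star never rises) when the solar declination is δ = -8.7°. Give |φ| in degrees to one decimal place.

Polar night requires cos H₀ = −tan φ tan δ ≥ 1, i.e. tan φ tan δ ≤ −1.
The boundary is |tan φ| · |tan δ| = 1, so |φ| = 90° − |δ| = 90° − 8.7° = 81.3° in the northern hemisphere.

|φ| = 81.3°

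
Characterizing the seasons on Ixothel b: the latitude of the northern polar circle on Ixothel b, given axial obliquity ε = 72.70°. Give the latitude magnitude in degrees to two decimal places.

17.30°

The polar circle is the lowest latitude that experiences at least one full rotation of continuous daylight at the northern-summer solstice; it lies at |φ| = 90° − ε = 90° − 72.70° = 17.30°.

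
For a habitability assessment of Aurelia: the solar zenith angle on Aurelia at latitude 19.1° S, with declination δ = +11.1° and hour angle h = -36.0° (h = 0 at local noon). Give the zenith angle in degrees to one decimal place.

cos θ_z = sin φ sin δ + cos φ cos δ cos h = -0.062997 + 0.750178 = 0.687181.
θ_z = arccos(0.687181) = 46.6°.

θ_z = 46.6°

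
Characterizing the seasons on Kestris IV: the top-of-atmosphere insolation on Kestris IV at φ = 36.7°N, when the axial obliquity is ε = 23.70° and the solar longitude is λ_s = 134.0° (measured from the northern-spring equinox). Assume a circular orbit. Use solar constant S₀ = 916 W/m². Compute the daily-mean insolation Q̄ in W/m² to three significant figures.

Q̄ ≈ 309 W/m²

Solar declination: sin δ = sin ε · sin λ_s = sin 23.70° × sin 134.0° = 0.28914, so δ = +16.806°.
cos H₀ = −tan(+36.7°) tan(+16.806°) = -0.2251, H₀ = 1.7979 rad.
Bracket: H₀ sin φ sin δ + cos φ cos δ sin H₀ = 1.7979×0.59763×0.28914 + 0.80178×0.95729×0.97433 = 0.310675 + 0.747833 = 1.058508.
Q̄ = (S₀/π) × [bracket] = (916/π) × 1.058508 = 308.6 W/m².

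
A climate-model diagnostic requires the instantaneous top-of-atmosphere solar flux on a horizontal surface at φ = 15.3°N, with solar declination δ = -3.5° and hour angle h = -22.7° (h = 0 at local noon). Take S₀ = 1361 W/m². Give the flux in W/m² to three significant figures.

1.19e+03 W/m²

cos θ_z = sin φ sin δ + cos φ cos δ cos h = -0.016109 + 0.888181 = 0.872072.
Flux = S₀ · cos θ_z = 1361 × 0.872072 = 1187 W/m².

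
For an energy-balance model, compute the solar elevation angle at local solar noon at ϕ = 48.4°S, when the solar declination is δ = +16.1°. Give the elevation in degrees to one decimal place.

25.5°

At local noon the hour angle is zero, so the zenith angle equals |ϕ − δ| = |-48.4° − (+16.100°)| = 64.500°.
Elevation = 90° − 64.500° = 25.5°.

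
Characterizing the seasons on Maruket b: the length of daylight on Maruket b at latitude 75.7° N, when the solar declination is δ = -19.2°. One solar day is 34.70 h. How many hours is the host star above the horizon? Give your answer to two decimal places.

0.00 h

cos H₀ = −tan φ · tan δ = 1.3662 ≥ 1, so the host star never rises (polar night) and H₀ = 0.
Daylight = 2H₀/(2π) × 34.70 h = (0.0000/π) × 34.70 = 0.00 h.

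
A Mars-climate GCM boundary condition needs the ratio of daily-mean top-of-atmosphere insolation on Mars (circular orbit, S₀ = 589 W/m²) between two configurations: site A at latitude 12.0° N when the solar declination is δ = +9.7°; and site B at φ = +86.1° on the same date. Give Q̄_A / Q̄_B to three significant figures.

— Configuration A (φ=+12.0°):
cos H₀ = −tan(+12.0°) tan(+9.700°) = -0.0363, H₀ = 1.6071 rad.
Bracket: H₀ sin φ sin δ + cos φ cos δ sin H₀ = 1.6071×0.20791×0.16849 + 0.97815×0.98570×0.99934 = 0.056298 + 0.963526 = 1.019824.
Q̄ = (S₀/π) × [bracket] = (589/π) × 1.019824 = 191.20 W/m².
— Configuration B (φ=+86.1°):
cos H₀ = −tan(+86.1°) tan(+9.700°) = -2.5073 ≤ −1 ⇒ polar day, H₀ = π.
Bracket: H₀ sin φ sin δ + cos φ cos δ sin H₀ = 3.1416×0.99768×0.16849 + 0.06802×0.98570×0.00000 = 0.528100 + 0.000000 = 0.528100.
Q̄ = (S₀/π) × [bracket] = (589/π) × 0.528100 = 99.011 W/m².
Ratio Q̄_A / Q̄_B = 191.20 / 99.011 = 1.931.

Q̄_A / Q̄_B ≈ 1.93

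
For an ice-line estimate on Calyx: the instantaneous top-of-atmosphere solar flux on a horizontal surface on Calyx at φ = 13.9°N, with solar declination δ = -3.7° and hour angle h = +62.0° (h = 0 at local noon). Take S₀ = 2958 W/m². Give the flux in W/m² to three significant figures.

1.30e+03 W/m²

cos θ_z = sin φ sin δ + cos φ cos δ cos h = -0.015502 + 0.454774 = 0.439272.
Flux = S₀ · cos θ_z = 2958 × 0.439272 = 1299 W/m².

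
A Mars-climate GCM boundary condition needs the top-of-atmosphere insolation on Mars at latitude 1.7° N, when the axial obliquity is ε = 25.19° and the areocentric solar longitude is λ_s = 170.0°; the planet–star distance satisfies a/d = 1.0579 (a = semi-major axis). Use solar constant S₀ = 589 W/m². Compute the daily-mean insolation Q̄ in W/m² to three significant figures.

Q̄ ≈ 210 W/m²

sin δ = sin 25.19° × sin 170.0° = 0.07391, so δ = +4.239°.
cos H₀ = −tan(+1.7°) tan(+4.239°) = -0.0022, H₀ = 1.5730 rad.
Bracket: H₀ sin φ sin δ + cos φ cos δ sin H₀ = 1.5730×0.02967×0.07391 + 0.99956×0.99727×1.00000 = 0.003449 + 0.996831 = 1.000280.
Inverse-square distance factor (a/d)² = 1.0579² = 1.119152.
Q̄ = (S₀/π) × 1.119152 × [bracket] = (589/π) × 1.119152 × 1.000280 = 209.9 W/m².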